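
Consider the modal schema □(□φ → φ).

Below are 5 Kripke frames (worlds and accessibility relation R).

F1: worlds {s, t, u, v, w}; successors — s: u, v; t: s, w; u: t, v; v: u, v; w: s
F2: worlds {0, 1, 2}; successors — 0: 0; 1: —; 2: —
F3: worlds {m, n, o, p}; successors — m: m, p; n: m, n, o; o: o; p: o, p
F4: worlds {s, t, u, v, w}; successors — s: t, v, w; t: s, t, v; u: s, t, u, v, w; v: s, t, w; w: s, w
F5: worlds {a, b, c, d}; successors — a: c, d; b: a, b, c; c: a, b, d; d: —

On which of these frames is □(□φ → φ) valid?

The schema corresponds to shift-reflexivity: ∀x ∀y (Rxy → Ryy).
F1: fails — Rut but not Rtt.
F2: ✓.
F3: ✓.
F4: fails — Ruv but not Rvv.
F5: fails — Rbc but not Rcc.

F2, F3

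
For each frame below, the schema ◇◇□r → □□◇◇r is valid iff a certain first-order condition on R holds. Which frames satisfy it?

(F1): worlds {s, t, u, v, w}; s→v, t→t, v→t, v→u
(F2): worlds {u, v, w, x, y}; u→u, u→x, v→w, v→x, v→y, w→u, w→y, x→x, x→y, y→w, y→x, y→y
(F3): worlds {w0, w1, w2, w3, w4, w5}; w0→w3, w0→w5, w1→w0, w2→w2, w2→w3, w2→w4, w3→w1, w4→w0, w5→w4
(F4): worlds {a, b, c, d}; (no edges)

The schema corresponds to a generalized confluence (Geach) condition: ∀x ∀y ∀z ((xR²y ∧ xR²z) → ∃w (yRw ∧ zR²w)).
(F1): fails — sR²t, sR²u but no w* with tRw* and uR²w*.
(F2): holds.
(F3): fails — w0R²w1, w0R²w1 but no w with w1Rw and w1R²w.
(F4): holds.

(F2), (F4)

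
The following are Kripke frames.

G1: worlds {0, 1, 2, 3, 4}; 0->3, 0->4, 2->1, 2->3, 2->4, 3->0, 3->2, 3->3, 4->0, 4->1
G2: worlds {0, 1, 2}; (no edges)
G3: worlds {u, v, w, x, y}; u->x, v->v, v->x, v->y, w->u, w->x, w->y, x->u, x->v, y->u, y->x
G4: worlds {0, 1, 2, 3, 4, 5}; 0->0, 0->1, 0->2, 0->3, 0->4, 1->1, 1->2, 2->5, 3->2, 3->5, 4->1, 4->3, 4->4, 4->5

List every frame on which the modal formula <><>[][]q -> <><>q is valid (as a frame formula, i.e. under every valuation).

The schema corresponds to a generalized confluence (Geach) condition: forall x forall y (x R^2 y -> exists w (y R^2 w & x R^2 w)).
G1: fails — 0R²1 but no w with 1R²w and 0R²w.
G2: ✓.
G3: ✓.
G4: fails — 0R²2 but no w with 2R²w and 0R²w.
Valid on: G2, G3.

G2, G3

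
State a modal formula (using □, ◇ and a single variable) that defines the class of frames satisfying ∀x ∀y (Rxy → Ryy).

□(□r → r)

A defining formula is □(□r → r) (the T□ axiom).
Suppose □(□r→r) is valid. Take Rxy and set V(r)={w : Ryw}. Then at y, □r holds; since □(□r→r) at x, □r→r at y, so r at y, i.e. Ryy.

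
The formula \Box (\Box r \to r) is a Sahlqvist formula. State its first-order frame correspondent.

Suppose □(□r→r) is valid. Take Rxy and set V(r)={w : Ryw}. Then at y, □r holds; since □(□r→r) at x, □r→r at y, so r at y, i.e. Ryy.
Conversely, any frame satisfying \forall x \forall y (Rxy \to Ryy) validates the schema.
So the correspondent is shift-reflexivity.

Shift-reflexivity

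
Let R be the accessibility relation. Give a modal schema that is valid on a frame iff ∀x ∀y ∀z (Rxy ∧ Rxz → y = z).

◇s → □s

The condition is partial functionality. The CD schema ◇s → □s defines it.
Suppose ◇s→□s is valid. Take Rxy, Rxz and set V(s)={y}. Then ◇s at x, so □s at x, so s at z, i.e. z=y.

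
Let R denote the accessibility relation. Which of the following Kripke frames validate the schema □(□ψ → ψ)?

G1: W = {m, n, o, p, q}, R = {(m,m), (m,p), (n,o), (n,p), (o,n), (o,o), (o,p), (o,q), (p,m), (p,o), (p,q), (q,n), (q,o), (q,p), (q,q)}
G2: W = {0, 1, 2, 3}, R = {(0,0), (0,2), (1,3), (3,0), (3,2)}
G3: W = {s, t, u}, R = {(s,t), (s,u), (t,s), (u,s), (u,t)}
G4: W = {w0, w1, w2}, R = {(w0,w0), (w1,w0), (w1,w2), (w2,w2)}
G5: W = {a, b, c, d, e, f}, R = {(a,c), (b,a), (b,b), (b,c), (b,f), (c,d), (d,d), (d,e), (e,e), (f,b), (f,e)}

This is the axiom for shift-reflexivity; its first-order frame correspondent is ∀x ∀y (Rxy → Ryy).
G1: fails — Ron but not Rnn.
G2: fails — R32 but not R22.
G3: fails — Rut but not Rtt.
G4: satisfies the condition.
G5: fails — Rbc but not Rcc.

G4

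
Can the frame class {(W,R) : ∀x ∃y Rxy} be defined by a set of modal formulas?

Definable; □p → ◇p defines it

Yes: it is seriality, defined by the D schema □p → ◇p.
Suppose □p→◇p is valid. At any x set V(p)=W. Then □p at x, so ◇p at x, so x has a successor.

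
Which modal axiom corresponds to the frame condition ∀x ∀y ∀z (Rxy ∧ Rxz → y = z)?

◇r → □r

A defining formula is ◇r → □r (the CD axiom).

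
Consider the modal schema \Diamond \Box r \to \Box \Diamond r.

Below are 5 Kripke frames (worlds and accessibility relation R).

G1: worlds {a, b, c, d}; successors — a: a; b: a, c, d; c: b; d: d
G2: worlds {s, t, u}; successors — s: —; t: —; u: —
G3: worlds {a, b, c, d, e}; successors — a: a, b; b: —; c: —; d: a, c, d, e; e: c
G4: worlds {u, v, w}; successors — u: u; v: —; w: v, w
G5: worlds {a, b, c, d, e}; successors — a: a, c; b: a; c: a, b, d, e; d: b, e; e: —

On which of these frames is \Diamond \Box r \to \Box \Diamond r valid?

G2

The schema corresponds to convergence: \forall x \forall y \forall z (Rxy \wedge Rxz \to \exists w (Ryw \wedge Rzw)).
G1: fails — Rbc and Rba but c and a have no common successor.
G2: ✓.
G3: fails — Rab and Rab but b and b have no common successor.
G4: fails — Rww and Rwv but w and v have no common successor.
G5: fails — Rcd and Rcb but d and b have no common successor.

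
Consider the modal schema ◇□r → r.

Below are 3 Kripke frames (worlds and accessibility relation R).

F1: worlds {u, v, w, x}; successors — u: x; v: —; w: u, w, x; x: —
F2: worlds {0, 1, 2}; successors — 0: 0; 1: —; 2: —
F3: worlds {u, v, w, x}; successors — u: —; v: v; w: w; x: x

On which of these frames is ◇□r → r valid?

F2, F3

This is the axiom for a generalized confluence (Geach) condition; its first-order frame correspondent is ∀x ∀y (xRy → ∃w (yRw ∧ x = w)).
F1: fails — uRx but no t with xRt and u=t.
F2: holds.
F3: holds.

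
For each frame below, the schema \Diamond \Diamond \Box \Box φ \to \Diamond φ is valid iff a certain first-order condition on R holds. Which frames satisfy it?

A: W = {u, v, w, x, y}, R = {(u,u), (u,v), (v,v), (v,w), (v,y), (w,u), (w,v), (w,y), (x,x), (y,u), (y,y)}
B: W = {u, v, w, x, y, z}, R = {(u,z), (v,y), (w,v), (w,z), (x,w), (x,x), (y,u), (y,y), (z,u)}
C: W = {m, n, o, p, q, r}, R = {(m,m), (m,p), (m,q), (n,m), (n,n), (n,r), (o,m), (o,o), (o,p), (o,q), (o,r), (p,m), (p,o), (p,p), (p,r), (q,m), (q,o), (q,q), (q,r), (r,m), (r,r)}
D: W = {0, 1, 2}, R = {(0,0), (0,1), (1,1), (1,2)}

A, C

Frame correspondent (Sahlqvist): \forall x \forall y (x R^2 y \to \exists w (y R^2 w \wedge xRw)) — i.e. a generalized confluence (Geach) condition.
A: condition met.
B: fails — uR²u but no t with uR²t and uRt.
C: condition met.
D: fails — 0R²2 but no w with 2R²w and 0Rw.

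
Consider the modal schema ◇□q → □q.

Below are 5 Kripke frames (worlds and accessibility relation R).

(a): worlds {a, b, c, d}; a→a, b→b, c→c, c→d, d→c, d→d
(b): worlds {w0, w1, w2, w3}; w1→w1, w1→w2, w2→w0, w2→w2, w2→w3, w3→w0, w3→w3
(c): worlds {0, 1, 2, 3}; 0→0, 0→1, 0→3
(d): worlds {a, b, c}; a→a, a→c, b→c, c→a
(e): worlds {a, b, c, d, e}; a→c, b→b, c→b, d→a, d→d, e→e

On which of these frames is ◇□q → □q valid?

(a)

This is the axiom for the Euclidean property; its first-order frame correspondent is ∀x ∀y ∀z (Rxy ∧ Rxz → Ryz).
(a): condition met.
(b): fails — Rw1w2 and Rw1w1 but not Rw2w1.
(c): fails — R01 and R00 but not R10.
(d): fails — Rac and Rac but not Rcc.
(e): fails — Rac and Rac but not Rcc.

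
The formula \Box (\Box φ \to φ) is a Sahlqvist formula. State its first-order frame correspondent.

Suppose □(□φ→φ) is valid. Take Rxy and set V(φ)={w : Ryw}. Then at y, □φ holds; since □(□φ→φ) at x, □φ→φ at y, so φ at y, i.e. Ryy.
Conversely, any frame satisfying \forall x \forall y (Rxy \to Ryy) validates the schema.
So the correspondent is shift-reflexivity.

Shift-reflexivity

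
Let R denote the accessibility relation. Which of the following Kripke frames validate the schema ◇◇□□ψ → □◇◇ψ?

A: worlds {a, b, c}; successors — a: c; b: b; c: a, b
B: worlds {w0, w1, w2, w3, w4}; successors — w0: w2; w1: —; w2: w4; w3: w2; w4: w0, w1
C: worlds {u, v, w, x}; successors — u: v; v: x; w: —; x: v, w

The schema corresponds to a generalized confluence (Geach) condition: ∀x ∀y ∀z ((xR²y ∧ xRz) → ∃w (yR²w ∧ zR²w)).
A: holds.
B: fails — w0R²w4, w0Rw2 but no w with w4R²w and w2R²w.
C: fails — uR²x, uRv but no t with xR²t and vR²t.

A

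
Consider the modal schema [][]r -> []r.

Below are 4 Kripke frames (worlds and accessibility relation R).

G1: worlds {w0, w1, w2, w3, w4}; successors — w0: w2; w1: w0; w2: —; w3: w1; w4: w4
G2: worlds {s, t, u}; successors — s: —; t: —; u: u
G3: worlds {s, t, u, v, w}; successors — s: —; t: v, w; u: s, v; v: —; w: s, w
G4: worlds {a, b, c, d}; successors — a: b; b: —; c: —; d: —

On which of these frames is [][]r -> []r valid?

The schema corresponds to density: forall x forall y (Rxy -> exists z (Rxz & Rzy)).
G1: fails — Rw0w2 but no z with Rw0z and Rzw2.
G2: holds.
G3: fails — Ruv but no z with Ruz and Rzv.
G4: fails — Rab but no z with Raz and Rzb.
Valid on: G2.

G2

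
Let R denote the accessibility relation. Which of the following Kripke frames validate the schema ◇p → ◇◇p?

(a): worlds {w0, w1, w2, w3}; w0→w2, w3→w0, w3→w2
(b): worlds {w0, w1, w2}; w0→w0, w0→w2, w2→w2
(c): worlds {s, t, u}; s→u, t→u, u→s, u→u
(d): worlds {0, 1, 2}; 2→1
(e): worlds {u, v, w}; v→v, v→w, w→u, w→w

(b), (c), (e)

This is the axiom for a generalized confluence (Geach) condition; its first-order frame correspondent is ∀x ∀y (xRy → ∃w (y = w ∧ xR²w)).
(a): fails — w0Rw2 but no w with w2=w and w0R²w.
(b): satisfies the condition.
(c): satisfies the condition.
(d): fails — 2R1 but no w with 1=w and 2R²w.
(e): satisfies the condition.
Valid on: (b), (c), (e).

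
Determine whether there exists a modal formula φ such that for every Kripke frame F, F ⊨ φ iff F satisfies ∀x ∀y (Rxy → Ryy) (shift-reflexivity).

Yes, by □(□p → p)

The condition is shift-reflexivity. A defining modal formula is □(□p → p).
Suppose □(□p→p) is valid. Take Rxy and set V(p)={w : Ryw}. Then at y, □p holds; since □(□p→p) at x, □p→p at y, so p at y, i.e. Ryy.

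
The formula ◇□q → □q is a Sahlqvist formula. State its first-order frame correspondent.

the Euclidean property

This is frame-equivalent to ◇q → □◇q (substitute ¬q for q and contrapose).
Suppose ◇q→□◇q is valid. Take Rxy, Rxz and set V(q)={y}. Then ◇q at x, so □◇q at x, so ◇q at z, so some w with Rzw has q; w=y, i.e. Rzy. By symmetry of the argument, Ryz.
Conversely, any frame satisfying ∀x ∀y ∀z (Rxy ∧ Rxz → Ryz) validates the schema.
Frame condition: ∀x ∀y ∀z (Rxy ∧ Rxz → Ryz).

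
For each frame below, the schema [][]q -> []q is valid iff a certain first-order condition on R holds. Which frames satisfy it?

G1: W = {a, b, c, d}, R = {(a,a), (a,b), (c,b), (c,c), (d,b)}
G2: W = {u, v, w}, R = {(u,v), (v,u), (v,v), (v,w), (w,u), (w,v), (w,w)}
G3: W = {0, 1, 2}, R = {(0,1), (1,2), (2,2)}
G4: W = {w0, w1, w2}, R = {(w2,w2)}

Frame correspondent (Sahlqvist): forall x forall y (Rxy -> exists z (Rxz & Rzy)) — i.e. density.
G1: fails — Rdb but no z with Rdz and Rzb.
G2: holds.
G3: fails — R01 but no z with R0z and Rz1.
G4: holds.
Valid on: G2, G4.

G2, G4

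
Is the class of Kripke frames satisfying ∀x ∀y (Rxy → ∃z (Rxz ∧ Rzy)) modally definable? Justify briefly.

This is a Sahlqvist condition; the C4 axiom □□r → □r defines it.
Suppose □□r→□r is valid. Take Rxy and set V(r)={w : xR²w}. Then □□r at x, so □r at x, so r at y, i.e. ∃z(Rxz∧Rzy).

Definable; □□r → □r defines it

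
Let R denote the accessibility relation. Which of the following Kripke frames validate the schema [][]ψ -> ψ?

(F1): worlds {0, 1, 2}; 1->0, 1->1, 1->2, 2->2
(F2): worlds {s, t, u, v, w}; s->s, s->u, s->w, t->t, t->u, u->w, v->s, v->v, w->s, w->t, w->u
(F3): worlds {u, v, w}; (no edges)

This is the axiom for a generalized confluence (Geach) condition; its first-order frame correspondent is forall x exists w (x R^2 w & x = w).
(F1): fails — at 0 but no w with 0R²w and 0=w.
(F2): satisfies the condition.
(F3): fails — at u but no t with uR²t and u=t.
Valid on: (F2).

(F2)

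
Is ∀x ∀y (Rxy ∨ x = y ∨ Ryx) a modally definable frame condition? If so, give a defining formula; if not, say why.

If a class were modally definable it would be closed under disjoint unions (Goldblatt–Thomason).
Take 3 disjoint single-world reflexive frames: each is trivially connected, but their disjoint union has 3 worlds with no edge between distinct components, so it is not connected.
So no modal formula (or set of formulas) defines exactly the connected frames.

Not modally definable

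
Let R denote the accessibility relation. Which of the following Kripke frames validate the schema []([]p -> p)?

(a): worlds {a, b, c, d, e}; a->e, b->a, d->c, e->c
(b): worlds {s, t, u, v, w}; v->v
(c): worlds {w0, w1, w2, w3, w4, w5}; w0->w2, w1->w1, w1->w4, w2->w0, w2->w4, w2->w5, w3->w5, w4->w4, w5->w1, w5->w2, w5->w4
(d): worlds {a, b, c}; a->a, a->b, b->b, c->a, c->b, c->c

(b), (d)

Frame correspondent (Sahlqvist): forall x forall y (Rxy -> Ryy) — i.e. shift-reflexivity.
(a): fails — Rba but not Raa.
(b): satisfies the condition.
(c): fails — Rw3w5 but not Rw5w5.
(d): satisfies the condition.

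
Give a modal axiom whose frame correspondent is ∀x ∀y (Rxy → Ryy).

The condition is shift-reflexivity. The T□ schema □(□p → p) defines it.

□(□p → p)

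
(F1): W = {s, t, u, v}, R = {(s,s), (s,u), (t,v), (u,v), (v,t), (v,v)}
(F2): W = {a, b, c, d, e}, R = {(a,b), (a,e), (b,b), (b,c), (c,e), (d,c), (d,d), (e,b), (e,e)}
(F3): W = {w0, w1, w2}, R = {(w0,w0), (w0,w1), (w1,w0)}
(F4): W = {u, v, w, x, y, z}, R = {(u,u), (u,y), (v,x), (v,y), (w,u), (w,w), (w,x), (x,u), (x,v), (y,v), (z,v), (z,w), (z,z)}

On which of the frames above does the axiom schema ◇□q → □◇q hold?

(F3)

Frame correspondent (Sahlqvist): ∀x ∀y ∀z (Rxy ∧ Rxz → ∃w (Ryw ∧ Rzw)) — i.e. convergence.
(F1): fails — Rsu and Rss but u and s have no common successor.
(F2): fails — Rbc and Rbb but c and b have no common successor.
(F3): ✓.
(F4): fails — Ruu and Ruy but u and y have no common successor.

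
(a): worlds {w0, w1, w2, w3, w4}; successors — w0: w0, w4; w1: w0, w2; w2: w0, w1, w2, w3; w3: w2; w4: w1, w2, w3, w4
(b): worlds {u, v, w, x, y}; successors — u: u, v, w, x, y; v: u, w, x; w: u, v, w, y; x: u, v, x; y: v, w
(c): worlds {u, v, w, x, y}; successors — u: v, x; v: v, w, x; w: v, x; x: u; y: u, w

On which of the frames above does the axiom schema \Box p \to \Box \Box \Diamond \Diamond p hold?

(a), (b)

Frame correspondent (Sahlqvist): \forall x \forall z (x R^2 z \to \exists w (xRw \wedge z R^2 w)) — i.e. a generalized confluence (Geach) condition.
(a): satisfies the condition.
(b): satisfies the condition.
(c): fails — xR²x but no t with xRt and xR²t.
Valid on: (a), (b).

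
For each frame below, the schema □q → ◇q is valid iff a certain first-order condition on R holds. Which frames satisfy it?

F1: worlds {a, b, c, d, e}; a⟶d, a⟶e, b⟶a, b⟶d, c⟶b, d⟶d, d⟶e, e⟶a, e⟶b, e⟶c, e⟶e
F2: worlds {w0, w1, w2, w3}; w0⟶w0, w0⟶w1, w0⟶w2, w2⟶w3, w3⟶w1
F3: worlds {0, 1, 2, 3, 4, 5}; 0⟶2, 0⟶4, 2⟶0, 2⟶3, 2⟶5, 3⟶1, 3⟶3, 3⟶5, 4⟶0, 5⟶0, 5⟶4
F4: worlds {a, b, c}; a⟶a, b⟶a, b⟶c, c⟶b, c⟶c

F1, F4

The schema corresponds to seriality: ∀x ∃y Rxy.
F1: holds.
F2: fails — world w1 has no successor.
F3: fails — world 1 has no successor.
F4: holds.
Valid on: F1, F4.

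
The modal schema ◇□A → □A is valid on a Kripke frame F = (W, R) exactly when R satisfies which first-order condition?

the Euclidean property

Replacing A by ¬A and contraposing gives the equivalent schema ◇A → □◇A.
Suppose ◇A→□◇A is valid. Take Rxy, Rxz and set V(A)={y}. Then ◇A at x, so □◇A at x, so ◇A at z, so some w with Rzw has A; w=y, i.e. Rzy. By symmetry of the argument, Ryz.
The converse is a direct semantic check.
Frame condition: ∀x ∀y ∀z (Rxy ∧ Rxz → Ryz).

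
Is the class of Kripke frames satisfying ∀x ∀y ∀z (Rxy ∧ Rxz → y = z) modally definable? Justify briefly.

Yes, by ◇r → □r

Yes: it is partial functionality, defined by the CD schema ◇r → □r.
Suppose ◇r→□r is valid. Take Rxy, Rxz and set V(r)={y}. Then ◇r at x, so □r at x, so r at z, i.e. z=y.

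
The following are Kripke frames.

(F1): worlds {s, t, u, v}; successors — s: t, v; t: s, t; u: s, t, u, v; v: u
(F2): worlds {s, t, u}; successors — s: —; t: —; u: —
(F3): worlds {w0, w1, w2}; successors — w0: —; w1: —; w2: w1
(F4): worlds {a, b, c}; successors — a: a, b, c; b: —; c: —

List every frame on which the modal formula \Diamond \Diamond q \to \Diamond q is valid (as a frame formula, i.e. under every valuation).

(F2), (F3), (F4)

This is the axiom for transitivity; its first-order frame correspondent is \forall x \forall y \forall z (Rxy \wedge Ryz \to Rxz).
(F1): fails — Rvu and Ruv but not Rvv.
(F2): ✓.
(F3): ✓.
(F4): ✓.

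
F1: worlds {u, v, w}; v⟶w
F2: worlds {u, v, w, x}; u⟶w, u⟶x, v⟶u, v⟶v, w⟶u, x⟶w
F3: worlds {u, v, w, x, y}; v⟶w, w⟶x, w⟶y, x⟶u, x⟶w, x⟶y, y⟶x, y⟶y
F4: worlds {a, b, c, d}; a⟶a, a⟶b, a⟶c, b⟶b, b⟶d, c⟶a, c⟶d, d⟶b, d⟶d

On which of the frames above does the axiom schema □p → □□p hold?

The schema corresponds to transitivity: ∀x ∀y ∀z (Rxy ∧ Ryz → Rxz).
F1: ✓.
F2: fails — Rxw and Rwu but not Rxu.
F3: fails — Rxw and Rwx but not Rxx.
F4: fails — Rcd and Rdb but not Rcb.
Valid on: F1.

F1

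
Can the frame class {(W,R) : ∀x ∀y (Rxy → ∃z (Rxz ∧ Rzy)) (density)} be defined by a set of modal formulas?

Definable; □□q → □q defines it

The condition is density. A defining modal formula is □□q → □q.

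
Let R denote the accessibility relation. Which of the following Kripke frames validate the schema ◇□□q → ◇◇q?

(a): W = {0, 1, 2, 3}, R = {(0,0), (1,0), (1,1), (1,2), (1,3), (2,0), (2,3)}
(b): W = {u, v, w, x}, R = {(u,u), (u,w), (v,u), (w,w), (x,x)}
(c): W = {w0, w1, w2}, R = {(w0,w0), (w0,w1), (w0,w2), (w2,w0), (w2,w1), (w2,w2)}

Frame correspondent (Sahlqvist): ∀x ∀y (xRy → ∃w (yR²w ∧ xR²w)) — i.e. a generalized confluence (Geach) condition.
(a): fails — 1R3 but no w with 3R²w and 1R²w.
(b): ✓.
(c): fails — w0Rw1 but no w with w1R²w and w0R²w.
Valid on: (b).

(b)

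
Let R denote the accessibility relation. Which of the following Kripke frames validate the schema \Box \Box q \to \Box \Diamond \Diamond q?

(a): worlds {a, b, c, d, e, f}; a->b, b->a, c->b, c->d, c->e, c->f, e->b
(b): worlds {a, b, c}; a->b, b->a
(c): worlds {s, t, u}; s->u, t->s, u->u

Frame correspondent (Sahlqvist): \forall x \forall z (xRz \to \exists w (x R^2 w \wedge z R^2 w)) — i.e. a generalized confluence (Geach) condition.
(a): fails — aRb but no w with aR²w and bR²w.
(b): fails — aRb but no w with aR²w and bR²w.
(c): holds.
Valid on: (c).

(c)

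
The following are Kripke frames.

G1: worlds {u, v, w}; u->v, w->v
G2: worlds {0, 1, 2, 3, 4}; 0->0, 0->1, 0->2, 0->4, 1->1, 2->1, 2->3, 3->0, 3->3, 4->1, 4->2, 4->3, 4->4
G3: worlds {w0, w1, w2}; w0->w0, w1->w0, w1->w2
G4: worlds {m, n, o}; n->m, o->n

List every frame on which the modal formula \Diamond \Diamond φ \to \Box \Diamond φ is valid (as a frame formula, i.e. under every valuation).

Frame correspondent (Sahlqvist): \forall x \forall y \forall z ((x R^2 y \wedge xRz) \to \exists w (y = w \wedge zRw)) — i.e. a generalized confluence (Geach) condition.
G1: holds.
G2: fails — 0R²0, 0R1 but no w with 0=w and 1Rw.
G3: fails — w1R²w0, w1Rw2 but no w with w0=w and w2Rw.
G4: holds.

G1, G4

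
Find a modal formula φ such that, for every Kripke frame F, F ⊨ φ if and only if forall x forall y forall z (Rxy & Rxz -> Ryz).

This is the Euclidean property; the standard corresponding axiom is 5: ◇ψ → □◇ψ.
Suppose ◇ψ→□◇ψ is valid. Take Rxy, Rxz and set V(ψ)={y}. Then ◇ψ at x, so □◇ψ at x, so ◇ψ at z, so some w with Rzw has ψ; w=y, i.e. Rzy. By symmetry of the argument, Ryz.

◇ψ → □◇ψ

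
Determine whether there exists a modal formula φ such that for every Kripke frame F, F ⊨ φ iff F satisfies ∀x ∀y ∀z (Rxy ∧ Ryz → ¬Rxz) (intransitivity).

If a class were modally definable it would be closed under surjective bounded morphisms (Goldblatt–Thomason).
The 5-cycle (worlds a,b,c,d,e with a→b→c→d→e→a) is intransitive. Mapping every world to a single reflexive point • is a surjective bounded morphism; the reflexive point is not intransitive (R••∧R•• but R••).
Hence intransitivity is not modally definable.

No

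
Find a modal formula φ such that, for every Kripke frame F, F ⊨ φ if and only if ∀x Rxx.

□q → q

The condition is reflexivity. The T schema □q → q defines it.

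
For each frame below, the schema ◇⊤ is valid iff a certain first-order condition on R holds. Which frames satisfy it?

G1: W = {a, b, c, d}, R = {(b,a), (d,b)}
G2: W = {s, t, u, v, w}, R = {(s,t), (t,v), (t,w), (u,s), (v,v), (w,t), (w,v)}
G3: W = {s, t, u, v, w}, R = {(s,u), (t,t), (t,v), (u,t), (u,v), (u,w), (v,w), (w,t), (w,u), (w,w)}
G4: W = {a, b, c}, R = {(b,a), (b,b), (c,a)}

G2, G3

Frame correspondent (Sahlqvist): ∀x ∃y Rxy — i.e. seriality.
G1: fails — world a has no successor.
G2: holds.
G3: holds.
G4: fails — world a has no successor.
Valid on: G2, G3.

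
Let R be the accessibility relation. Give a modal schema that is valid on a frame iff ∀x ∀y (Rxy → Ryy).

A defining formula is □(□r → r) (the T□ axiom).
Suppose □(□r→r) is valid. Take Rxy and set V(r)={w : Ryw}. Then at y, □r holds; since □(□r→r) at x, □r→r at y, so r at y, i.e. Ryy.

□(□r → r)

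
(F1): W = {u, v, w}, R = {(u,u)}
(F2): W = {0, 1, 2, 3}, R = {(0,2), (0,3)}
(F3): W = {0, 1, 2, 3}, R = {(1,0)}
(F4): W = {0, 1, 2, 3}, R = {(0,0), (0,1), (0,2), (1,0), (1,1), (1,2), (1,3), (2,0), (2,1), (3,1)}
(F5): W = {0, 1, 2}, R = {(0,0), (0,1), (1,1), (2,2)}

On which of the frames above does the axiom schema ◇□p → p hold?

This is the axiom for symmetry; its first-order frame correspondent is ∀x ∀y (Rxy → Ryx).
(F1): condition met.
(F2): fails — R03 but not R30.
(F3): fails — R10 but not R01.
(F4): condition met.
(F5): fails — R01 but not R10.
Valid on: (F1), (F4).

(F1), (F4)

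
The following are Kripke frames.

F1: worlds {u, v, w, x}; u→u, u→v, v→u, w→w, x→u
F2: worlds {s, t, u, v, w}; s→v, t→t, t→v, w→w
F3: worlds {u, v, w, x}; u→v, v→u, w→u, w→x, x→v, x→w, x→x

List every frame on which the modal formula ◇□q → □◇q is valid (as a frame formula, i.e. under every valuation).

The schema corresponds to convergence: ∀x ∀y ∀z (Rxy ∧ Rxz → ∃w (Ryw ∧ Rzw)).
F1: holds.
F2: fails — Rsv and Rsv but v and v have no common successor.
F3: fails — Rxx and Rxv but x and v have no common successor.

F1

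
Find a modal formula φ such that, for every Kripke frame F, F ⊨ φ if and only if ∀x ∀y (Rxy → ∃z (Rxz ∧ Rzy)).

The condition is density. The C4 schema □□p → □p defines it.
Suppose □□p→□p is valid. Take Rxy and set V(p)={w : xR²w}. Then □□p at x, so □p at x, so p at y, i.e. ∃z(Rxz∧Rzy).

□□p → □p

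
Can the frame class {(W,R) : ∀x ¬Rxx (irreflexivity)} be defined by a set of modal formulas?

If a class were modally definable it would be closed under surjective bounded morphisms (Goldblatt–Thomason).
The 3-cycle (worlds w0,w1,w2 with w0→w1→w2→w0) is irreflexive, and the map sending every world to a single reflexive point • is a surjective bounded morphism (forth: every edge maps to (•,•); back: every world has a successor). So any modal formula valid on the 3-cycle is also valid on the reflexive point, which is not irreflexive.
So no modal formula (or set of formulas) defines exactly the irreflexive frames.

No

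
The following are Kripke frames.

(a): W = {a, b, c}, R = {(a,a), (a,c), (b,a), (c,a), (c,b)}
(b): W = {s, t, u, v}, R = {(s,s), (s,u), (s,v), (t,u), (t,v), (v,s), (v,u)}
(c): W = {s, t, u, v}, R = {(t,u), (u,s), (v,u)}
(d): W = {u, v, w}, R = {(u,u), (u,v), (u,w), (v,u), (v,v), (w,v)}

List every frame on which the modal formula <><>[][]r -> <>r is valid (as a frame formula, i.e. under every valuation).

This is the axiom for a generalized confluence (Geach) condition; its first-order frame correspondent is forall x forall y (x R^2 y -> exists w (y R^2 w & xRw)).
(a): ✓.
(b): fails — sR²u but no w with uR²w and sRw.
(c): fails — tR²s but no w with sR²w and tRw.
(d): ✓.
Valid on: (a), (d).

(a), (d)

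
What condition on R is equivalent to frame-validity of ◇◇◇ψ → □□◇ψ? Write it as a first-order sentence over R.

This is a Sahlqvist (Geach-type) schema ◇^3□^0ψ → □^2◇^1ψ.
Minimal-valuation argument: fix x; take any y with xR^3y and any z with xR^2z. Set V(ψ) to the set of worlds R-reachable from y in exactly 0 steps. Then □^0ψ holds at y, so the antecedent holds at x; validity forces ◇^1ψ at z, giving a w with zR^1w and yR^0w.
First-order correspondent: ∀x ∀y ∀z ((xR³y ∧ xR²z) → ∃w (y = w ∧ zRw)).

∀x ∀y ∀z ((xR³y ∧ xR²z) → ∃w (y = w ∧ zRw))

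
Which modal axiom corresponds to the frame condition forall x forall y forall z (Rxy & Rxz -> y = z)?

A defining formula is ◇r → □r (the CD axiom).

◇r → □r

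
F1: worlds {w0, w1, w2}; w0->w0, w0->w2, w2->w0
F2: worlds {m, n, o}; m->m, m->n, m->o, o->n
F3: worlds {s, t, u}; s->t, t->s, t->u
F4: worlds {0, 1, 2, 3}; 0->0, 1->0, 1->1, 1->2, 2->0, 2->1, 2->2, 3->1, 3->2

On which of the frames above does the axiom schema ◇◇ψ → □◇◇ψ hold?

Frame correspondent (Sahlqvist): ∀x ∀y ∀z ((xR²y ∧ xRz) → ∃w (y = w ∧ zR²w)) — i.e. a generalized confluence (Geach) condition.
F1: ✓.
F2: fails — mR²m, mRn but no w with m=w and nR²w.
F3: fails — sR²s, sRt but no w with s=w and tR²w.
F4: fails — 1R²1, 1R0 but no w with 1=w and 0R²w.
Valid on: F1.

F1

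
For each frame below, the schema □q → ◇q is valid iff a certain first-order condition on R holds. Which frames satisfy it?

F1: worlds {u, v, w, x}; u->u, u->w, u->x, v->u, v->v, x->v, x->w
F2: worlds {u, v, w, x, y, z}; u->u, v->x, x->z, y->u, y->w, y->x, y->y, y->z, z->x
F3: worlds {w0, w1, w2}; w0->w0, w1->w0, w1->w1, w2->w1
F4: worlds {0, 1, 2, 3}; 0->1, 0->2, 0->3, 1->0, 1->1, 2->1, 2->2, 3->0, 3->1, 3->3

The schema corresponds to seriality: ∀x ∃y Rxy.
F1: fails — world w has no successor.
F2: fails — world w has no successor.
F3: condition met.
F4: condition met.

F3, F4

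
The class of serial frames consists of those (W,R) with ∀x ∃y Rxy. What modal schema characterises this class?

The condition is seriality. The D schema □s → ◇s defines it.
Suppose □s→◇s is valid. At any x set V(s)=W. Then □s at x, so ◇s at x, so x has a successor.

□s → ◇s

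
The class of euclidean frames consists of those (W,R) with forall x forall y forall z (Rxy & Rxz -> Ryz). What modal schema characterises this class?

◇ψ → □◇ψ

A defining formula is ◇ψ → □◇ψ (the 5 axiom).
Suppose ◇ψ→□◇ψ is valid. Take Rxy, Rxz and set V(ψ)={y}. Then ◇ψ at x, so □◇ψ at x, so ◇ψ at z, so some w with Rzw has ψ; w=y, i.e. Rzy. By symmetry of the argument, Ryz.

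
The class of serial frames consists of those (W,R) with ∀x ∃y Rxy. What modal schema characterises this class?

□q → ◇q

A defining formula is □q → ◇q (the D axiom).
Suppose □q→◇q is valid. At any x set V(q)=W. Then □q at x, so ◇q at x, so x has a successor.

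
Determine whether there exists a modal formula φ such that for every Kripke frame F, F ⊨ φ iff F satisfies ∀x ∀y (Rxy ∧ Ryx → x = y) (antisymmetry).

Any modally definable frame class is closed under surjective bounded morphisms.
The 8-cycle (worlds w0,w1,w2,w3,w4,w5,w6,w7 with w0→w1→w2→w3→w4→w5→w6→w7→w0) is antisymmetric. Sending even-indexed worlds to a and odd-indexed worlds to b is a surjective bounded morphism onto the two-world frame with a↔b, which is not antisymmetric.
So the class is not modally definable.

Not modally definable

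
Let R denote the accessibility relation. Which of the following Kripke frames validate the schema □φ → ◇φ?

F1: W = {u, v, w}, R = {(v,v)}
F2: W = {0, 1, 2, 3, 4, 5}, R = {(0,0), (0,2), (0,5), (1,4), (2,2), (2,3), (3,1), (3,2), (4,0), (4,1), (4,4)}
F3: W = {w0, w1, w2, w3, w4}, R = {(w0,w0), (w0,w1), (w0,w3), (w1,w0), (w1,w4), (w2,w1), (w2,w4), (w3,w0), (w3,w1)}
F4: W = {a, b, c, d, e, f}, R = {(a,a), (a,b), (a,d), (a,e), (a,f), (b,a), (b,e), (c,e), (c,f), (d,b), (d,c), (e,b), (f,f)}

F4

Frame correspondent (Sahlqvist): ∀x ∃y Rxy — i.e. seriality.
F1: fails — world u has no successor.
F2: fails — world 5 has no successor.
F3: fails — world w4 has no successor.
F4: ✓.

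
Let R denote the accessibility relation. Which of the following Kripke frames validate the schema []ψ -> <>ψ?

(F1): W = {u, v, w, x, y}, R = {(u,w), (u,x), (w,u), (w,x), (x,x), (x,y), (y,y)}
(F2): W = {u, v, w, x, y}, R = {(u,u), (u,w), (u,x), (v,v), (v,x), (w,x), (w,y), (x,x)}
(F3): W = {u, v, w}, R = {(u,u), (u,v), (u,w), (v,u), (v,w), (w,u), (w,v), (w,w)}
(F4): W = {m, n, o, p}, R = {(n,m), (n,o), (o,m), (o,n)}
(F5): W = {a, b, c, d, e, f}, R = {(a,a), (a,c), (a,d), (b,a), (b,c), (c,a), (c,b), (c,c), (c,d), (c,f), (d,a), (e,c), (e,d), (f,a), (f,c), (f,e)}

(F3), (F5)

The schema corresponds to seriality: forall x exists y Rxy.
(F1): fails — world v has no successor.
(F2): fails — world y has no successor.
(F3): satisfies the condition.
(F4): fails — world m has no successor.
(F5): satisfies the condition.
Valid on: (F3), (F5).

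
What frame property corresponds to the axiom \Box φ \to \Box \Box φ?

Suppose □φ→□□φ is valid. Take Rxy, Ryz and set V(φ)={w : Rxw}. Then □φ at x, so □□φ at x, so □φ at y, so φ at z, i.e. Rxz.

transitivity: \forall x \forall y \forall z (Rxy \wedge Ryz \to Rxz)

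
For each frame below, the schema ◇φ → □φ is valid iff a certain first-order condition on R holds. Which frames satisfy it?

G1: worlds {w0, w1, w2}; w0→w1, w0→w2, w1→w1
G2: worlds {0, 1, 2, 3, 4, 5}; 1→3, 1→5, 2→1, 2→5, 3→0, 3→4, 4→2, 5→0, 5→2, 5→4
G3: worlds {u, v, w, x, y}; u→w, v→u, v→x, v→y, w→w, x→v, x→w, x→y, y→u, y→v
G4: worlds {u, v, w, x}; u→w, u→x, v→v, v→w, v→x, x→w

none

Frame correspondent (Sahlqvist): ∀x ∀y ∀z (Rxy ∧ Rxz → y = z) — i.e. partial functionality.
G1: fails — w0 sees both w1 and w2.
G2: fails — 1 sees both 3 and 5.
G3: fails — v sees both u and x.
G4: fails — u sees both w and x.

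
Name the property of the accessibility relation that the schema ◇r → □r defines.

Suppose ◇r→□r is valid. Take Rxy, Rxz and set V(r)={y}. Then ◇r at x, so □r at x, so r at z, i.e. z=y.
Conversely, on a frame with partial functionality the schema holds at every world under every valuation.
So the correspondent is partial functionality.

Partial functionality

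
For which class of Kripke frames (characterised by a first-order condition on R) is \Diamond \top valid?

◇⊤ holds at w iff w has a successor, so frame-validity of ◇⊤ is exactly seriality. Equivalently via □A → ◇A:
Suppose □A→◇A is valid. At any x set V(A)=W. Then □A at x, so ◇A at x, so x has a successor.

seriality: \forall x \exists y Rxy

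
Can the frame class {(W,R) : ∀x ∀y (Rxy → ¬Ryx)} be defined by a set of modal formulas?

If a class were modally definable it would be closed under surjective bounded morphisms (Goldblatt–Thomason).
The 3-cycle (worlds a,b,c with a→b→c→a) is asymmetric. Mapping every world to a single reflexive point • is a surjective bounded morphism, and the reflexive point is not asymmetric (R•• but asymmetry requires ¬R••).
So the class is not modally definable.

Not definable by any modal formula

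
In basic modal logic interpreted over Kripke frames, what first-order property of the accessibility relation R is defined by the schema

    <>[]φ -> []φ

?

the Euclidean property: forall x forall y forall z (Rxy & Rxz -> Ryz)

This schema is equivalent to the 5 axiom ◇φ → □◇φ.
It corresponds to the Euclidean property: forall x forall y forall z (Rxy & Rxz -> Ryz).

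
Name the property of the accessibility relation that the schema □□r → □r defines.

density: ∀x ∀y (Rxy → ∃z (Rxz ∧ Rzy))

Suppose □□r→□r is valid. Take Rxy and set V(r)={w : xR²w}. Then □□r at x, so □r at x, so r at y, i.e. ∃z(Rxz∧Rzy).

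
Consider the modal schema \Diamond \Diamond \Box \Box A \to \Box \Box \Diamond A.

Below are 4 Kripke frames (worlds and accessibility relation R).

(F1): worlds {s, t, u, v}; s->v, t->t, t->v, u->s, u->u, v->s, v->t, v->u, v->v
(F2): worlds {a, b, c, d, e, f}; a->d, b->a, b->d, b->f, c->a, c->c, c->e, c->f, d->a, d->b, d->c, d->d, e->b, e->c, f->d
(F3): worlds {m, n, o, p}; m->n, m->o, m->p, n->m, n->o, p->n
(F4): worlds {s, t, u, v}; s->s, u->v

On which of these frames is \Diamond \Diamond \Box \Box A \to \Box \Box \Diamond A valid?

(F1), (F2), (F4)

The schema corresponds to a generalized confluence (Geach) condition: \forall x \forall y \forall z ((x R^2 y \wedge x R^2 z) \to \exists w (y R^2 w \wedge zRw)).
(F1): ✓.
(F2): ✓.
(F3): fails — mR²m, mR²o but no w with mR²w and oRw.
(F4): ✓.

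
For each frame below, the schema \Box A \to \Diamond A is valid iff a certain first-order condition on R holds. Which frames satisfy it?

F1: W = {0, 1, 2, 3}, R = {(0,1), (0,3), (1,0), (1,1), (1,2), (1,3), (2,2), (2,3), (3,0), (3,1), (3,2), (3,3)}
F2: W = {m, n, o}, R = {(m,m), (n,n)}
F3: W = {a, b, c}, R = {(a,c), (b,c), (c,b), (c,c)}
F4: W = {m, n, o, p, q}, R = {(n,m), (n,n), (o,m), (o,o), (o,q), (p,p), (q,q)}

Frame correspondent (Sahlqvist): \forall x \exists y Rxy — i.e. seriality.
F1: holds.
F2: fails — world o has no successor.
F3: holds.
F4: fails — world m has no successor.
Valid on: F1, F3.

F1, F3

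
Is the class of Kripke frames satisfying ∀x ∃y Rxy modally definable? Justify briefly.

Yes, by □p → ◇p

Yes: it is seriality, defined by the D schema □p → ◇p.
Suppose □p→◇p is valid. At any x set V(p)=W. Then □p at x, so ◇p at x, so x has a successor.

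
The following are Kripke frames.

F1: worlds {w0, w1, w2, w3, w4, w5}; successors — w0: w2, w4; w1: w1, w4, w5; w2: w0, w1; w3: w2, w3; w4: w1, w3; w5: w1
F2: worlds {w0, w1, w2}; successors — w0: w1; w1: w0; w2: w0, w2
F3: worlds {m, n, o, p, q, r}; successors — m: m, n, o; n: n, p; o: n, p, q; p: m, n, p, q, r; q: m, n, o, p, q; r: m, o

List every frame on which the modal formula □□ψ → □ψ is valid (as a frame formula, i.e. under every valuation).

F3

Frame correspondent (Sahlqvist): ∀x ∀y (Rxy → ∃z (Rxz ∧ Rzy)) — i.e. density.
F1: fails — Rw0w4 but no z with Rw0z and Rzw4.
F2: fails — Rw0w1 but no z with Rw0z and Rzw1.
F3: satisfies the condition.
Valid on: F3.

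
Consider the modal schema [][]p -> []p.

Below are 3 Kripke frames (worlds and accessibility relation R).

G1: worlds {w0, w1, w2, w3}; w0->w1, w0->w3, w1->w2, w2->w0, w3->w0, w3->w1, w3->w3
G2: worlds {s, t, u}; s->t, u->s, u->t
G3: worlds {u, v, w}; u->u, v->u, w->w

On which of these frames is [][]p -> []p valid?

This is the axiom for density; its first-order frame correspondent is forall x forall y (Rxy -> exists z (Rxz & Rzy)).
G1: fails — Rw1w2 but no z with Rw1z and Rzw2.
G2: fails — Rus but no z with Ruz and Rzs.
G3: holds.
Valid on: G3.

G3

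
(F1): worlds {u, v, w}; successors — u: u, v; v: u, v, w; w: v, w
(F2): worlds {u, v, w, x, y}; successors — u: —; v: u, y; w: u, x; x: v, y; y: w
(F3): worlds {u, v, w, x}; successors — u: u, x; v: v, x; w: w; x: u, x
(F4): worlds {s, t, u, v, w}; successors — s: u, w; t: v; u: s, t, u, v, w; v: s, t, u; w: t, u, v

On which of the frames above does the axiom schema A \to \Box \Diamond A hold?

(F1)

Frame correspondent (Sahlqvist): \forall x \forall y (Rxy \to Ryx) — i.e. symmetry.
(F1): ✓.
(F2): fails — Rwu but not Ruw.
(F3): fails — Rvx but not Rxv.
(F4): fails — Rwt but not Rtw.
Valid on: (F1).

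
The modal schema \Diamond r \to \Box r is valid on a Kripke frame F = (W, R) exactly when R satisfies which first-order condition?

Suppose ◇r→□r is valid. Take Rxy, Rxz and set V(r)={y}. Then ◇r at x, so □r at x, so r at z, i.e. z=y.
Conversely, any frame satisfying \forall x \forall y \forall z (Rxy \wedge Rxz \to y = z) validates the schema.
So the correspondent is partial functionality.

partial functionality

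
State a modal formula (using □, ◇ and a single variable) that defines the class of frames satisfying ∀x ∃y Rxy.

This is seriality; the standard corresponding axiom is D: □p → ◇p.

□p → ◇p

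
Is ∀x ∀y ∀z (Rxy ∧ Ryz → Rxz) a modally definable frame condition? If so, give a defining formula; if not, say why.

Yes, by □p → □□p

This is a Sahlqvist condition; the 4 axiom □p → □□p defines it.
Suppose □p→□□p is valid. Take Rxy, Ryz and set V(p)={w : Rxw}. Then □p at x, so □□p at x, so □p at y, so p at z, i.e. Rxz.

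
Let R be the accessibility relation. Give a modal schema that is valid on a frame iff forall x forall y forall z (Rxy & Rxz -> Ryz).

◇q → □◇q

A defining formula is ◇q → □◇q (the 5 axiom).
Suppose ◇q→□◇q is valid. Take Rxy, Rxz and set V(q)={y}. Then ◇q at x, so □◇q at x, so ◇q at z, so some w with Rzw has q; w=y, i.e. Rzy. By symmetry of the argument, Ryz.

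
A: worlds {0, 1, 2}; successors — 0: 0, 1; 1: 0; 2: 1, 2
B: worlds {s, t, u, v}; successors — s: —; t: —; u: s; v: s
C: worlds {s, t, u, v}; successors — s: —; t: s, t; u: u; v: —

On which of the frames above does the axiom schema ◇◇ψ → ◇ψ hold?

B, C

Frame correspondent (Sahlqvist): ∀x ∀y ∀z (Rxy ∧ Ryz → Rxz) — i.e. transitivity.
A: fails — R10 and R01 but not R11.
B: ✓.
C: ✓.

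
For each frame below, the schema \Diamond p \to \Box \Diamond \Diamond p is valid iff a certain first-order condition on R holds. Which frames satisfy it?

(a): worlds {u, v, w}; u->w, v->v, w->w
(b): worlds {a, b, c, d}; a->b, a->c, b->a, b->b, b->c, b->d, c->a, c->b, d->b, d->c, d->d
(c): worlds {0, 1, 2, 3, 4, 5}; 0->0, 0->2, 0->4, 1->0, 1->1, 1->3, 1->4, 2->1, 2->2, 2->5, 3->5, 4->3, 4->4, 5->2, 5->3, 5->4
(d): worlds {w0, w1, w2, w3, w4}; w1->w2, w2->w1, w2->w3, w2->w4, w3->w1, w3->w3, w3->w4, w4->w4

This is the axiom for a generalized confluence (Geach) condition; its first-order frame correspondent is \forall x \forall y \forall z ((xRy \wedge xRz) \to \exists w (y = w \wedge z R^2 w)).
(a): satisfies the condition.
(b): satisfies the condition.
(c): fails — 0R0, 0R4 but no w with 0=w and 4R²w.
(d): fails — w2Rw1, w2Rw4 but no w with w1=w and w4R²w.

(a), (b)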